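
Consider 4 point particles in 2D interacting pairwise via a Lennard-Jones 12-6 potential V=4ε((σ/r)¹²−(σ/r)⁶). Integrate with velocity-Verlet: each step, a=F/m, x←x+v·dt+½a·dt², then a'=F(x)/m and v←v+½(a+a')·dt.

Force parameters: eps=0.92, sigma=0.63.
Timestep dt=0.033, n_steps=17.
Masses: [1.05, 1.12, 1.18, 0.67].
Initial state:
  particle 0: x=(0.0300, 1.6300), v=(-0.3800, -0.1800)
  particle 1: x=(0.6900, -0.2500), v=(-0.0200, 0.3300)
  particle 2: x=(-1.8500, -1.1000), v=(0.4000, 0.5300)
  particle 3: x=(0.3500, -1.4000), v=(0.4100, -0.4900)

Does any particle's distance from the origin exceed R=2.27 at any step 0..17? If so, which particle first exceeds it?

no

step 0: x0=(0.0300, 1.6300) x1=(0.6900, -0.2500) x2=(-1.8500, -1.1000) x3=(0.3500, -1.4000)
step 1: x0=(0.0175, 1.6241) x1=(0.6893, -0.2393) x2=(-1.8368, -1.0825) x3=(0.3636, -1.4159)
step 2: x0=(0.0049, 1.6181) x1=(0.6885, -0.2289) x2=(-1.8236, -1.0650) x3=(0.3774, -1.4312)
step 3: x0=(-0.0076, 1.6121) x1=(0.6876, -0.2187) x2=(-1.8104, -1.0475) x3=(0.3912, -1.4461)
step 4: x0=(-0.0201, 1.6061) x1=(0.6867, -0.2088) x2=(-1.7972, -1.0300) x3=(0.4052, -1.4606)
step 5: x0=(-0.0326, 1.6001) x1=(0.6857, -0.1991) x2=(-1.7839, -1.0126) x3=(0.4192, -1.4747)
step 6: x0=(-0.0452, 1.5941) x1=(0.6846, -0.1895) x2=(-1.7707, -0.9951) x3=(0.4333, -1.4885)
step 7: x0=(-0.0577, 1.5881) x1=(0.6835, -0.1802) x2=(-1.7575, -0.9776) x3=(0.4474, -1.5020)
step 8: x0=(-0.0702, 1.5821) x1=(0.6824, -0.1710) x2=(-1.7442, -0.9601) x3=(0.4616, -1.5152)
step 9: x0=(-0.0827, 1.5760) x1=(0.6812, -0.1619) x2=(-1.7310, -0.9426) x3=(0.4758, -1.5281)
step 10: x0=(-0.0952, 1.5699) x1=(0.6800, -0.1530) x2=(-1.7177, -0.9251) x3=(0.4900, -1.5408)
step 11: x0=(-0.1077, 1.5639) x1=(0.6788, -0.1441) x2=(-1.7044, -0.9076) x3=(0.5043, -1.5533)
step 12: x0=(-0.1201, 1.5578) x1=(0.6776, -0.1354) x2=(-1.6912, -0.8901) x3=(0.5186, -1.5656)
step 13: x0=(-0.1326, 1.5516) x1=(0.6763, -0.1268) x2=(-1.6779, -0.8726) x3=(0.5329, -1.5778)
step 14: x0=(-0.1451, 1.5455) x1=(0.6750, -0.1182) x2=(-1.6646, -0.8551) x3=(0.5472, -1.5897)
step 15: x0=(-0.1575, 1.5393) x1=(0.6738, -0.1097) x2=(-1.6513, -0.8377) x3=(0.5615, -1.6016)
step 16: x0=(-0.1700, 1.5332) x1=(0.6724, -0.1013) x2=(-1.6380, -0.8202) x3=(0.5758, -1.6133)
step 17: x0=(-0.1824, 1.5270) x1=(0.6711, -0.0929) x2=(-1.6247, -0.8027) x3=(0.5901, -1.6248)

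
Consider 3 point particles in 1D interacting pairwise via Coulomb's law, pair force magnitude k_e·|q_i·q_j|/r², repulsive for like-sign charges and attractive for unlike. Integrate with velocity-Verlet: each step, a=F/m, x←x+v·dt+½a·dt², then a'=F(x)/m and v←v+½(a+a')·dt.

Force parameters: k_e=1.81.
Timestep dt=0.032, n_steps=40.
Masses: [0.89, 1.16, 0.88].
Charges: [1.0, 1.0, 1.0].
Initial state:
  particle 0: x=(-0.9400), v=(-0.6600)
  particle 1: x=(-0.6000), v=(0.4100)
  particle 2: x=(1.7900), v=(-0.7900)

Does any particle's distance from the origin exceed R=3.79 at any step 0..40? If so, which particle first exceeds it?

yes, particle 0

step 0: x0=(-0.9400) x1=(-0.6000) x2=(1.7900)
step 1: x0=(-0.9703) x1=(-0.5801) x2=(1.7650)
step 2: x0=(-1.0145) x1=(-0.5500) x2=(1.7408)
step 3: x0=(-1.0686) x1=(-0.5128) x2=(1.7171)
step 4: x0=(-1.1298) x1=(-0.4708) x2=(1.6942)
step 5: x0=(-1.1960) x1=(-0.4254) x2=(1.6720)
step 6: x0=(-1.2660) x1=(-0.3777) x2=(1.6506)
step 7: x0=(-1.3389) x1=(-0.3283) x2=(1.6298)
step 8: x0=(-1.4140) x1=(-0.2778) x2=(1.6099)
step 9: x0=(-1.4910) x1=(-0.2265) x2=(1.5908)
step 10: x0=(-1.5695) x1=(-0.1747) x2=(1.5726)
step 11: x0=(-1.6493) x1=(-0.1226) x2=(1.5553)
step 12: x0=(-1.7301) x1=(-0.0704) x2=(1.5389)
step 13: x0=(-1.8120) x1=(-0.0182) x2=(1.5235)
step 14: x0=(-1.8946) x1=(0.0338) x2=(1.5092)
step 15: x0=(-1.9780) x1=(0.0855) x2=(1.4961)
step 16: x0=(-2.0621) x1=(0.1368) x2=(1.4841)
step 17: x0=(-2.1468) x1=(0.1875) x2=(1.4736)
step 18: x0=(-2.2320) x1=(0.2375) x2=(1.4644)
step 19: x0=(-2.3177) x1=(0.2868) x2=(1.4568)
step 20: x0=(-2.4038) x1=(0.3351) x2=(1.4509)
step 21: x0=(-2.4904) x1=(0.3824) x2=(1.4468)
step 22: x0=(-2.5773) x1=(0.4284) x2=(1.4447)
step 23: x0=(-2.6646) x1=(0.4731) x2=(1.4448)
step 24: x0=(-2.7523) x1=(0.5162) x2=(1.4472)
step 25: x0=(-2.8402) x1=(0.5576) x2=(1.4522)
step 26: x0=(-2.9285) x1=(0.5972) x2=(1.4600)
step 27: x0=(-3.0170) x1=(0.6348) x2=(1.4706)
step 28: x0=(-3.1058) x1=(0.6702) x2=(1.4844)
step 29: x0=(-3.1948) x1=(0.7033) x2=(1.5015)
step 30: x0=(-3.2841) x1=(0.7340) x2=(1.5220)
step 31: x0=(-3.3736) x1=(0.7622) x2=(1.5459)
step 32: x0=(-3.4633) x1=(0.7879) x2=(1.5734)
step 33: x0=(-3.5532) x1=(0.8111) x2=(1.6044)
step 34: x0=(-3.6433) x1=(0.8319) x2=(1.6388)
step 35: x0=(-3.7335) x1=(0.8503) x2=(1.6765)
step 36: x0=(-3.8239) x1=(0.8664) x2=(1.7173)
step 37: x0=(-3.9145) x1=(0.8804) x2=(1.7612)
step 38: x0=(-4.0053) x1=(0.8924) x2=(1.8078)
step 39: x0=(-4.0962) x1=(0.9025) x2=(1.8570)
step 40: x0=(-4.1872) x1=(0.9110) x2=(1.9085)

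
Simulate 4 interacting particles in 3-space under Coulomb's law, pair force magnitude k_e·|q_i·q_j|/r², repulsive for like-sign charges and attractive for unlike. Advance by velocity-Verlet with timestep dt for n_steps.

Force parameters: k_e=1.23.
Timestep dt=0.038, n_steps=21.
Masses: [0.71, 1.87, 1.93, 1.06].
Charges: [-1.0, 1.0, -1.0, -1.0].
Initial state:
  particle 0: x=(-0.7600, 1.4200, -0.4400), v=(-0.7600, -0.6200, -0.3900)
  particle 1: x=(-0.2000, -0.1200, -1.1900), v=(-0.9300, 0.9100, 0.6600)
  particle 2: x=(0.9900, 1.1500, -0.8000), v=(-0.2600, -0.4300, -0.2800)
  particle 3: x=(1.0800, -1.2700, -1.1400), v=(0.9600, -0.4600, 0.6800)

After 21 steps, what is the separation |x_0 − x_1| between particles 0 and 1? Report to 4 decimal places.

step 0: x0=(-0.7600, 1.4200, -0.4400) x1=(-0.2000, -0.1200, -1.1900) x2=(0.9900, 1.1500, -0.8000) x3=(1.0800, -1.2700, -1.1400)
step 1: x0=(-0.7892, 1.3963, -0.4549) x1=(-0.2352, -0.0853, -1.1648) x2=(0.9802, 1.1336, -0.8107) x3=(1.1163, -1.2875, -1.1142)
step 2: x0=(-0.8190, 1.3721, -0.4699) x1=(-0.2700, -0.0503, -1.1394) x2=(0.9704, 1.1171, -0.8215) x3=(1.1524, -1.3050, -1.0885)
step 3: x0=(-0.8493, 1.3474, -0.4851) x1=(-0.3045, -0.0150, -1.1139) x2=(0.9606, 1.1006, -0.8323) x3=(1.1881, -1.3227, -1.0628)
step 4: x0=(-0.8801, 1.3222, -0.5006) x1=(-0.3388, 0.0207, -1.0881) x2=(0.9509, 1.0839, -0.8433) x3=(1.2237, -1.3404, -1.0373)
step 5: x0=(-0.9114, 1.2963, -0.5162) x1=(-0.3727, 0.0568, -1.0621) x2=(0.9411, 1.0672, -0.8544) x3=(1.2591, -1.3583, -1.0117)
step 6: x0=(-0.9430, 1.2696, -0.5322) x1=(-0.4064, 0.0934, -1.0359) x2=(0.9313, 1.0503, -0.8655) x3=(1.2944, -1.3763, -0.9862)
step 7: x0=(-0.9750, 1.2421, -0.5485) x1=(-0.4399, 0.1305, -1.0094) x2=(0.9215, 1.0334, -0.8767) x3=(1.3295, -1.3945, -0.9608)
step 8: x0=(-1.0071, 1.2136, -0.5651) x1=(-0.4732, 0.1681, -0.9828) x2=(0.9116, 1.0165, -0.8879) x3=(1.3646, -1.4129, -0.9354)
step 9: x0=(-1.0393, 1.1840, -0.5822) x1=(-0.5063, 0.2062, -0.9559) x2=(0.9016, 0.9994, -0.8992) x3=(1.3995, -1.4314, -0.9100)
step 10: x0=(-1.0715, 1.1530, -0.5997) x1=(-0.5392, 0.2451, -0.9288) x2=(0.8915, 0.9824, -0.9106) x3=(1.4344, -1.4501, -0.8846)
step 11: x0=(-1.1034, 1.1205, -0.6178) x1=(-0.5722, 0.2847, -0.9014) x2=(0.8813, 0.9653, -0.9220) x3=(1.4693, -1.4690, -0.8592)
step 12: x0=(-1.1349, 1.0863, -0.6363) x1=(-0.6051, 0.3250, -0.8738) x2=(0.8710, 0.9481, -0.9334) x3=(1.5041, -1.4882, -0.8339)
step 13: x0=(-1.1655, 1.0501, -0.6555) x1=(-0.6382, 0.3663, -0.8460) x2=(0.8605, 0.9310, -0.9449) x3=(1.5390, -1.5075, -0.8085)
step 14: x0=(-1.1950, 1.0116, -0.6752) x1=(-0.6716, 0.4085, -0.8179) x2=(0.8498, 0.9138, -0.9564) x3=(1.5738, -1.5270, -0.7832)
step 15: x0=(-1.2227, 0.9704, -0.6956) x1=(-0.7055, 0.4519, -0.7896) x2=(0.8390, 0.8967, -0.9679) x3=(1.6087, -1.5467, -0.7578)
step 16: x0=(-1.2479, 0.9261, -0.7164) x1=(-0.7402, 0.4965, -0.7611) x2=(0.8280, 0.8796, -0.9794) x3=(1.6435, -1.5666, -0.7324)
step 17: x0=(-1.2696, 0.8784, -0.7376) x1=(-0.7761, 0.5425, -0.7325) x2=(0.8169, 0.8625, -0.9908) x3=(1.6785, -1.5868, -0.7070)
step 18: x0=(-1.2861, 0.8267, -0.7586) x1=(-0.8138, 0.5901, -0.7040) x2=(0.8055, 0.8455, -1.0023) x3=(1.7134, -1.6071, -0.6815)
step 19: x0=(-1.2954, 0.7713, -0.7786) x1=(-0.8541, 0.6391, -0.6759) x2=(0.7941, 0.8286, -1.0138) x3=(1.7484, -1.6276, -0.6561)
step 20: x0=(-1.2949, 0.7127, -0.7962) x1=(-0.8979, 0.6893, -0.6488) x2=(0.7824, 0.8118, -1.0252) x3=(1.7835, -1.6483, -0.6306)
step 21: x0=(-1.2821, 0.6535, -0.8088) x1=(-0.9464, 0.7398, -0.6236) x2=(0.7707, 0.7950, -1.0366) x3=(1.8187, -1.6692, -0.6050)

0.3930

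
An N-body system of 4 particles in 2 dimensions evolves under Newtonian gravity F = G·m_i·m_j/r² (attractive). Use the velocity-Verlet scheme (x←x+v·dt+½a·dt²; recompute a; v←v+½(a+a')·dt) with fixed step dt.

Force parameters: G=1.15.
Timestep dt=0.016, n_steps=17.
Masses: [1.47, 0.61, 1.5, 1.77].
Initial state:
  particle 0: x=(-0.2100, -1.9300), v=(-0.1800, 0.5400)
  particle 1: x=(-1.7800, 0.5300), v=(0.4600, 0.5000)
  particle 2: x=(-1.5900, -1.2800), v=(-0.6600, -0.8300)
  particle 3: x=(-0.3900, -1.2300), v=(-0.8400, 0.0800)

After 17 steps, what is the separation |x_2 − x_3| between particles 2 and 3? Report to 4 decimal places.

step 0: x0=(-0.2100, -1.9300) x1=(-1.7800, 0.5300) x2=(-1.5900, -1.2800) x3=(-0.3900, -1.2300)
step 1: x0=(-0.2131, -1.9208) x1=(-1.7726, 0.5379) x2=(-1.6003, -1.2933) x3=(-0.4035, -1.2291)
step 2: x0=(-0.2166, -1.9106) x1=(-1.7651, 0.5455) x2=(-1.6101, -1.3066) x3=(-0.4171, -1.2290)
step 3: x0=(-0.2207, -1.8993) x1=(-1.7575, 0.5528) x2=(-1.6193, -1.3199) x3=(-0.4308, -1.2298)
step 4: x0=(-0.2252, -1.8868) x1=(-1.7497, 0.5600) x2=(-1.6280, -1.3331) x3=(-0.4446, -1.2313)
step 5: x0=(-0.2303, -1.8733) x1=(-1.7419, 0.5668) x2=(-1.6362, -1.3464) x3=(-0.4584, -1.2337)
step 6: x0=(-0.2359, -1.8586) x1=(-1.7340, 0.5734) x2=(-1.6438, -1.3597) x3=(-0.4722, -1.2370)
step 7: x0=(-0.2422, -1.8427) x1=(-1.7260, 0.5798) x2=(-1.6508, -1.3729) x3=(-0.4860, -1.2412)
step 8: x0=(-0.2491, -1.8255) x1=(-1.7179, 0.5859) x2=(-1.6573, -1.3861) x3=(-0.4998, -1.2464)
step 9: x0=(-0.2568, -1.8071) x1=(-1.7097, 0.5917) x2=(-1.6633, -1.3993) x3=(-0.5135, -1.2526)
step 10: x0=(-0.2652, -1.7874) x1=(-1.7014, 0.5973) x2=(-1.6686, -1.4124) x3=(-0.5270, -1.2598)
step 11: x0=(-0.2746, -1.7662) x1=(-1.6931, 0.6027) x2=(-1.6734, -1.4255) x3=(-0.5404, -1.2682)
step 12: x0=(-0.2849, -1.7436) x1=(-1.6846, 0.6078) x2=(-1.6776, -1.4385) x3=(-0.5534, -1.2778)
step 13: x0=(-0.2963, -1.7192) x1=(-1.6761, 0.6127) x2=(-1.6811, -1.4515) x3=(-0.5661, -1.2887)
step 14: x0=(-0.3091, -1.6932) x1=(-1.6674, 0.6173) x2=(-1.6841, -1.4645) x3=(-0.5782, -1.3010)
step 15: x0=(-0.3234, -1.6651) x1=(-1.6587, 0.6216) x2=(-1.6864, -1.4773) x3=(-0.5896, -1.3150)
step 16: x0=(-0.3395, -1.6349) x1=(-1.6500, 0.6258) x2=(-1.6880, -1.4901) x3=(-0.6001, -1.3307)
step 17: x0=(-0.3581, -1.6021) x1=(-1.6411, 0.6296) x2=(-1.6890, -1.5028) x3=(-0.6091, -1.3485)

1.0908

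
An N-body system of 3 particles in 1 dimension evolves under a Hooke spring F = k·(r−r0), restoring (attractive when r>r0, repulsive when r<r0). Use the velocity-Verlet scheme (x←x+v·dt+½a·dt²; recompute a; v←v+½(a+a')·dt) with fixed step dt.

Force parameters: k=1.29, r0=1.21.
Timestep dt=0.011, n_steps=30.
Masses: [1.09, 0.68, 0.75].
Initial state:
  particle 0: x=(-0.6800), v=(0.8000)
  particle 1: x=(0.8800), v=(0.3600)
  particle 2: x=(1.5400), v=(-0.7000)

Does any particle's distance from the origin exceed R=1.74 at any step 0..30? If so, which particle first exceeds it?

no

step 0: x0=(-0.6800) x1=(0.8800) x2=(1.5400)
step 1: x0=(-0.6711) x1=(0.8839) x2=(1.5323)
step 2: x0=(-0.6620) x1=(0.8875) x2=(1.5244)
step 3: x0=(-0.6527) x1=(0.8909) x2=(1.5165)
step 4: x0=(-0.6433) x1=(0.8942) x2=(1.5085)
step 5: x0=(-0.6336) x1=(0.8972) x2=(1.5004)
step 6: x0=(-0.6238) x1=(0.9000) x2=(1.4923)
step 7: x0=(-0.6138) x1=(0.9026) x2=(1.4841)
step 8: x0=(-0.6036) x1=(0.9050) x2=(1.4758)
step 9: x0=(-0.5933) x1=(0.9071) x2=(1.4675)
step 10: x0=(-0.5828) x1=(0.9091) x2=(1.4592)
step 11: x0=(-0.5721) x1=(0.9108) x2=(1.4508)
step 12: x0=(-0.5613) x1=(0.9123) x2=(1.4424)
step 13: x0=(-0.5504) x1=(0.9136) x2=(1.4340)
step 14: x0=(-0.5393) x1=(0.9147) x2=(1.4255)
step 15: x0=(-0.5280) x1=(0.9155) x2=(1.4171)
step 16: x0=(-0.5166) x1=(0.9162) x2=(1.4086)
step 17: x0=(-0.5051) x1=(0.9166) x2=(1.4001)
step 18: x0=(-0.4934) x1=(0.9168) x2=(1.3917)
step 19: x0=(-0.4816) x1=(0.9168) x2=(1.3832)
step 20: x0=(-0.4697) x1=(0.9166) x2=(1.3748)
step 21: x0=(-0.4577) x1=(0.9162) x2=(1.3664)
step 22: x0=(-0.4456) x1=(0.9155) x2=(1.3580)
step 23: x0=(-0.4333) x1=(0.9147) x2=(1.3497)
step 24: x0=(-0.4210) x1=(0.9136) x2=(1.3414)
step 25: x0=(-0.4086) x1=(0.9124) x2=(1.3332)
step 26: x0=(-0.3960) x1=(0.9109) x2=(1.3250)
step 27: x0=(-0.3834) x1=(0.9092) x2=(1.3168)
step 28: x0=(-0.3707) x1=(0.9073) x2=(1.3088)
step 29: x0=(-0.3579) x1=(0.9052) x2=(1.3008)
step 30: x0=(-0.3451) x1=(0.9030) x2=(1.2928)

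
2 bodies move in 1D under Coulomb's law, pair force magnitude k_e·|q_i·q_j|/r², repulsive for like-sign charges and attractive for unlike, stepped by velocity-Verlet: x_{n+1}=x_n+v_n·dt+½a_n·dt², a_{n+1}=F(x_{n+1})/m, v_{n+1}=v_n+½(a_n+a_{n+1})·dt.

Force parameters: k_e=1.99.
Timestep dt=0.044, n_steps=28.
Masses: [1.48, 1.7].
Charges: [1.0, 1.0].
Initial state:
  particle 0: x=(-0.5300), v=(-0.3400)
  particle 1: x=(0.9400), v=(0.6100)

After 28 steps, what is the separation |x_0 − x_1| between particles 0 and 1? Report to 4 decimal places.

3.1872

step 0: x0=(-0.5300) x1=(0.9400)
step 1: x0=(-0.5456) x1=(0.9674)
step 2: x0=(-0.5623) x1=(0.9957)
step 3: x0=(-0.5800) x1=(1.0250)
step 4: x0=(-0.5988) x1=(1.0552)
step 5: x0=(-0.6186) x1=(1.0862)
step 6: x0=(-0.6392) x1=(1.1179)
step 7: x0=(-0.6607) x1=(1.1505)
step 8: x0=(-0.6829) x1=(1.1837)
step 9: x0=(-0.7059) x1=(1.2175)
step 10: x0=(-0.7297) x1=(1.2520)
step 11: x0=(-0.7540) x1=(1.2870)
step 12: x0=(-0.7790) x1=(1.3226)
step 13: x0=(-0.8046) x1=(1.3587)
step 14: x0=(-0.8308) x1=(1.3953)
step 15: x0=(-0.8575) x1=(1.4323)
step 16: x0=(-0.8846) x1=(1.4698)
step 17: x0=(-0.9123) x1=(1.5077)
step 18: x0=(-0.9404) x1=(1.5459)
step 19: x0=(-0.9689) x1=(1.5846)
step 20: x0=(-0.9978) x1=(1.6236)
step 21: x0=(-1.0271) x1=(1.6629)
step 22: x0=(-1.0567) x1=(1.7025)
step 23: x0=(-1.0867) x1=(1.7424)
step 24: x0=(-1.1170) x1=(1.7826)
step 25: x0=(-1.1476) x1=(1.8231)
step 26: x0=(-1.1785) x1=(1.8638)
step 27: x0=(-1.2097) x1=(1.9048)
step 28: x0=(-1.2412) x1=(1.9460)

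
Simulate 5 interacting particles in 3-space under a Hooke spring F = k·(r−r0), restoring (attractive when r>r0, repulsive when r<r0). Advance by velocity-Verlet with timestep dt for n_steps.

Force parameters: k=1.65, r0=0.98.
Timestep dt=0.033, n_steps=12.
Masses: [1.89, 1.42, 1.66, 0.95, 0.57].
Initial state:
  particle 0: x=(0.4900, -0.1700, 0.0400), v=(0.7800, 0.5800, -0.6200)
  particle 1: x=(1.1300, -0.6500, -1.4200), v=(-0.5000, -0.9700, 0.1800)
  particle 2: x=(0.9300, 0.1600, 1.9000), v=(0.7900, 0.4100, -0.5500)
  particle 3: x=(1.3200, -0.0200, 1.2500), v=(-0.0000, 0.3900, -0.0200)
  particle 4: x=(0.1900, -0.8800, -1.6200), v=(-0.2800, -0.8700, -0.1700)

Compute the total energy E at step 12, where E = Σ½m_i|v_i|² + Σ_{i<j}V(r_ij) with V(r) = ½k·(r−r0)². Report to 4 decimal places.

23.1862

step 0: x0=(0.4900, -0.1700, 0.0400) x1=(1.1300, -0.6500, -1.4200) x2=(0.9300, 0.1600, 1.9000) x3=(1.3200, -0.0200, 1.2500) x4=(0.1900, -0.8800, -1.6200)
step 1: x0=(0.5160, -0.1510, 0.0195) x1=(1.1133, -0.6813, -1.4111) x2=(0.9557, 0.1727, 1.8788) x3=(1.3190, -0.0082, 1.2453) x4=(0.1831, -0.9060, -1.6172)
step 2: x0=(0.5426, -0.1324, -0.0010) x1=(1.0964, -0.7109, -1.3963) x2=(0.9805, 0.1838, 1.8514) x3=(1.3159, 0.0015, 1.2324) x4=(0.1809, -0.9265, -1.5975)
step 3: x0=(0.5697, -0.1141, -0.0214) x1=(1.0792, -0.7389, -1.3758) x2=(1.0044, 0.1933, 1.8180) x3=(1.3108, 0.0088, 1.2115) x4=(0.1836, -0.9412, -1.5614)
step 4: x0=(0.5972, -0.0962, -0.0418) x1=(1.0620, -0.7652, -1.3497) x2=(1.0274, 0.2010, 1.7788) x3=(1.3038, 0.0138, 1.1827) x4=(0.1910, -0.9501, -1.5093)
step 5: x0=(0.6251, -0.0787, -0.0620) x1=(1.0448, -0.7897, -1.3182) x2=(1.0494, 0.2070, 1.7340) x3=(1.2948, 0.0164, 1.1462) x4=(0.2031, -0.9531, -1.4419)
step 6: x0=(0.6534, -0.0617, -0.0821) x1=(1.0278, -0.8123, -1.2815) x2=(1.0704, 0.2114, 1.6838) x3=(1.2840, 0.0167, 1.1022) x4=(0.2196, -0.9504, -1.3600)
step 7: x0=(0.6819, -0.0451, -0.1019) x1=(1.0111, -0.8330, -1.2398) x2=(1.0903, 0.2140, 1.6285) x3=(1.2715, 0.0145, 1.0513) x4=(0.2402, -0.9421, -1.2647)
step 8: x0=(0.7108, -0.0289, -0.1215) x1=(0.9947, -0.8518, -1.1935) x2=(1.1093, 0.2150, 1.5684) x3=(1.2574, 0.0100, 0.9939) x4=(0.2647, -0.9283, -1.1571)
step 9: x0=(0.7398, -0.0131, -0.1407) x1=(0.9789, -0.8687, -1.1428) x2=(1.1273, 0.2144, 1.5038) x3=(1.2417, 0.0031, 0.9305) x4=(0.2926, -0.9095, -1.0384)
step 10: x0=(0.7690, 0.0023, -0.1596) x1=(0.9636, -0.8839, -1.0882) x2=(1.1443, 0.2122, 1.4351) x3=(1.2247, -0.0058, 0.8617) x4=(0.3235, -0.8859, -0.9099)
step 11: x0=(0.7984, 0.0175, -0.1781) x1=(0.9490, -0.8972, -1.0299) x2=(1.1604, 0.2086, 1.3627) x3=(1.2064, -0.0169, 0.7882) x4=(0.3569, -0.8580, -0.7728)
step 12: x0=(0.8279, 0.0323, -0.1962) x1=(0.9350, -0.9088, -0.9685) x2=(1.1756, 0.2036, 1.2869) x3=(1.1871, -0.0298, 0.7106) x4=(0.3925, -0.8262, -0.6284)
step 0 velocities: v0=(0.7800, 0.5800, -0.6200) v1=(-0.5000, -0.9700, 0.1800) v2=(0.7900, 0.4100, -0.5500) v3=(-0.0000, 0.3900, -0.0200) v4=(-0.2800, -0.8700, -0.1700)
step 0: KE=3.3520, PE=19.8651, E=23.2171
step 12 velocities: v0=(0.8959, 0.4486, -0.5448) v1=(-0.4122, -0.3289, 1.9025) v2=(0.4502, -0.1724, -2.3393) v3=(-0.5986, -0.4187, -2.3994) v4=(1.1041, 1.0125, 4.4661)
step 12: KE=18.0435, PE=5.1427, E=23.1862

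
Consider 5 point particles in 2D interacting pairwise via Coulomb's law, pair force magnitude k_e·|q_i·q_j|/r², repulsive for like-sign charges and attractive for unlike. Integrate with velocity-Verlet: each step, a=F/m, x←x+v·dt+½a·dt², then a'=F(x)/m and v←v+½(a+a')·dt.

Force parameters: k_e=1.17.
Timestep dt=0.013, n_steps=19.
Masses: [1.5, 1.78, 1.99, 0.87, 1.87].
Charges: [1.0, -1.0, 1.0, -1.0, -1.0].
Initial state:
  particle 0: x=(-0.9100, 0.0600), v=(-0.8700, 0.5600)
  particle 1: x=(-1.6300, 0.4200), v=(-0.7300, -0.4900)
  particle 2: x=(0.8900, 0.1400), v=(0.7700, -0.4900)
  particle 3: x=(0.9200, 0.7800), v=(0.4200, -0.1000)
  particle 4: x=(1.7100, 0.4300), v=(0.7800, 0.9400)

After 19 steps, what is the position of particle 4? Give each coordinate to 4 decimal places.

step 0: x0=(-0.9100, 0.0600) x1=(-1.6300, 0.4200) x2=(0.8900, 0.1400) x3=(0.9200, 0.7800) x4=(1.7100, 0.4300)
step 1: x0=(-0.9214, 0.0673) x1=(-1.6394, 0.4136) x2=(0.9001, 0.1338) x3=(0.9253, 0.7785) x4=(1.7201, 0.4422)
step 2: x0=(-0.9330, 0.0748) x1=(-1.6487, 0.4071) x2=(0.9103, 0.1278) x3=(0.9303, 0.7765) x4=(1.7303, 0.4542)
step 3: x0=(-0.9447, 0.0823) x1=(-1.6578, 0.4005) x2=(0.9207, 0.1222) x3=(0.9349, 0.7741) x4=(1.7404, 0.4662)
step 4: x0=(-0.9567, 0.0899) x1=(-1.6668, 0.3939) x2=(0.9312, 0.1168) x3=(0.9393, 0.7713) x4=(1.7505, 0.4780)
step 5: x0=(-0.9688, 0.0977) x1=(-1.6756, 0.3872) x2=(0.9418, 0.1117) x3=(0.9433, 0.7680) x4=(1.7607, 0.4898)
step 6: x0=(-0.9811, 0.1055) x1=(-1.6842, 0.3804) x2=(0.9526, 0.1069) x3=(0.9470, 0.7642) x4=(1.7708, 0.5014)
step 7: x0=(-0.9937, 0.1135) x1=(-1.6927, 0.3735) x2=(0.9635, 0.1024) x3=(0.9504, 0.7601) x4=(1.7810, 0.5130)
step 8: x0=(-1.0064, 0.1215) x1=(-1.7009, 0.3665) x2=(0.9745, 0.0982) x3=(0.9535, 0.7554) x4=(1.7912, 0.5244)
step 9: x0=(-1.0194, 0.1296) x1=(-1.7090, 0.3595) x2=(0.9856, 0.0942) x3=(0.9563, 0.7503) x4=(1.8014, 0.5358)
step 10: x0=(-1.0326, 0.1378) x1=(-1.7169, 0.3524) x2=(0.9968, 0.0906) x3=(0.9589, 0.7448) x4=(1.8116, 0.5470)
step 11: x0=(-1.0460, 0.1461) x1=(-1.7246, 0.3452) x2=(1.0081, 0.0872) x3=(0.9611, 0.7388) x4=(1.8219, 0.5582)
step 12: x0=(-1.0596, 0.1545) x1=(-1.7322, 0.3380) x2=(1.0194, 0.0841) x3=(0.9631, 0.7323) x4=(1.8322, 0.5693)
step 13: x0=(-1.0735, 0.1630) x1=(-1.7394, 0.3307) x2=(1.0309, 0.0813) x3=(0.9648, 0.7253) x4=(1.8425, 0.5803)
step 14: x0=(-1.0877, 0.1715) x1=(-1.7465, 0.3234) x2=(1.0425, 0.0788) x3=(0.9663, 0.7178) x4=(1.8528, 0.5912)
step 15: x0=(-1.1021, 0.1802) x1=(-1.7534, 0.3159) x2=(1.0541, 0.0766) x3=(0.9675, 0.7098) x4=(1.8632, 0.6020)
step 16: x0=(-1.1168, 0.1889) x1=(-1.7600, 0.3085) x2=(1.0658, 0.0747) x3=(0.9686, 0.7012) x4=(1.8736, 0.6127)
step 17: x0=(-1.1318, 0.1976) x1=(-1.7663, 0.3010) x2=(1.0775, 0.0731) x3=(0.9694, 0.6922) x4=(1.8840, 0.6234)
step 18: x0=(-1.1471, 0.2064) x1=(-1.7724, 0.2934) x2=(1.0893, 0.0718) x3=(0.9700, 0.6825) x4=(1.8945, 0.6340)
step 19: x0=(-1.1627, 0.2153) x1=(-1.7783, 0.2858) x2=(1.1012, 0.0708) x3=(0.9705, 0.6723) x4=(1.9050, 0.6445)

(1.9050, 0.6445)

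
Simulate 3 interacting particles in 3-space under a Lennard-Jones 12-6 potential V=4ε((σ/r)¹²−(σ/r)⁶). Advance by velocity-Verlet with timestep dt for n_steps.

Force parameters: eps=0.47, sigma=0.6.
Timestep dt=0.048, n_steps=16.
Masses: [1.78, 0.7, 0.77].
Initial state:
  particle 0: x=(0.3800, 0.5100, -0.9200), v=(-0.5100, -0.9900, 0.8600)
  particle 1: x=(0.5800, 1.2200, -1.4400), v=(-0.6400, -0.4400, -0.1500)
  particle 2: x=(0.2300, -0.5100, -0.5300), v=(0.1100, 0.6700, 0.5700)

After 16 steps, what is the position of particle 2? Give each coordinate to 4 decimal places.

(0.3701, -0.7256, 0.3433)

step 0: x0=(0.3800, 0.5100, -0.9200) x1=(0.5800, 1.2200, -1.4400) x2=(0.2300, -0.5100, -0.5300)
step 1: x0=(0.3556, 0.4628, -0.8790) x1=(0.5490, 1.1977, -1.4464) x2=(0.2353, -0.4775, -0.5028)
step 2: x0=(0.3314, 0.4157, -0.8383) x1=(0.5175, 1.1737, -1.4514) x2=(0.2408, -0.4438, -0.4760)
step 3: x0=(0.3071, 0.3683, -0.7977) x1=(0.4857, 1.1485, -1.4554) x2=(0.2465, -0.4081, -0.4501)
step 4: x0=(0.2829, 0.3199, -0.7567) x1=(0.4536, 1.1222, -1.4586) x2=(0.2525, -0.3691, -0.4257)
step 5: x0=(0.2586, 0.2695, -0.7149) x1=(0.4214, 1.0953, -1.4612) x2=(0.2586, -0.3252, -0.4036)
step 6: x0=(0.2343, 0.2196, -0.6735) x1=(0.3892, 1.0678, -1.4632) x2=(0.2648, -0.2817, -0.3814)
step 7: x0=(0.2078, 0.2074, -0.6540) x1=(0.3568, 1.0398, -1.4649) x2=(0.2763, -0.3249, -0.3086)
step 8: x0=(0.1807, 0.2003, -0.6380) x1=(0.3244, 1.0115, -1.4662) x2=(0.2892, -0.3797, -0.2283)
step 9: x0=(0.1539, 0.1917, -0.6208) x1=(0.2919, 0.9827, -1.4670) x2=(0.3014, -0.4304, -0.1509)
step 10: x0=(0.1276, 0.1814, -0.6025) x1=(0.2593, 0.9535, -1.4674) x2=(0.3126, -0.4771, -0.0765)
step 11: x0=(0.1016, 0.1702, -0.5835) x1=(0.2266, 0.9240, -1.4674) x2=(0.3232, -0.5212, -0.0042)
step 12: x0=(0.0759, 0.1584, -0.5641) x1=(0.1940, 0.8941, -1.4670) x2=(0.3331, -0.5637, 0.0667)
step 13: x0=(0.0503, 0.1463, -0.5444) x1=(0.1612, 0.8638, -1.4661) x2=(0.3427, -0.6050, 0.1367)
step 14: x0=(0.0249, 0.1340, -0.5246) x1=(0.1284, 0.8332, -1.4648) x2=(0.3520, -0.6456, 0.2059)
step 15: x0=(-0.0004, 0.1216, -0.5048) x1=(0.0956, 0.8022, -1.4631) x2=(0.3611, -0.6858, 0.2748)
step 16: x0=(-0.0256, 0.1092, -0.4850) x1=(0.0627, 0.7710, -1.4609) x2=(0.3701, -0.7256, 0.3433)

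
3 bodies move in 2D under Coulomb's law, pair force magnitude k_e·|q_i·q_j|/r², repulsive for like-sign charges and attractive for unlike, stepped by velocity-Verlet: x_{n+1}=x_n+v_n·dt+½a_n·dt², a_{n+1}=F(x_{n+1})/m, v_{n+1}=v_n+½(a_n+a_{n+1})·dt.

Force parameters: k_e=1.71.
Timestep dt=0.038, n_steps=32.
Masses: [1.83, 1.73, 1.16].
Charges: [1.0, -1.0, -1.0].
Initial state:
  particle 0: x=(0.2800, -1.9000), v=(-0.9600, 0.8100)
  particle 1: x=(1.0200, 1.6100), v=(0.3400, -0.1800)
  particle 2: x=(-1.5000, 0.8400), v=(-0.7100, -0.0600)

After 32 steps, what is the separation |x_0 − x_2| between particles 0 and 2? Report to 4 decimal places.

2.0553

step 0: x0=(0.2800, -1.9000) x1=(1.0200, 1.6100) x2=(-1.5000, 0.8400)
step 1: x0=(0.2435, -1.8691) x1=(1.0330, 1.6031) x2=(-1.5271, 0.8376)
step 2: x0=(0.2069, -1.8380) x1=(1.0462, 1.5962) x2=(-1.5543, 0.8349)
step 3: x0=(0.1703, -1.8067) x1=(1.0595, 1.5892) x2=(-1.5817, 0.8320)
step 4: x0=(0.1337, -1.7752) x1=(1.0730, 1.5822) x2=(-1.6093, 0.8288)
step 5: x0=(0.0970, -1.7434) x1=(1.0866, 1.5751) x2=(-1.6370, 0.8254)
step 6: x0=(0.0603, -1.7115) x1=(1.1004, 1.5680) x2=(-1.6648, 0.8217)
step 7: x0=(0.0235, -1.6793) x1=(1.1143, 1.5607) x2=(-1.6928, 0.8178)
step 8: x0=(-0.0133, -1.6468) x1=(1.1283, 1.5534) x2=(-1.7209, 0.8136)
step 9: x0=(-0.0502, -1.6142) x1=(1.1425, 1.5460) x2=(-1.7491, 0.8091)
step 10: x0=(-0.0871, -1.5813) x1=(1.1567, 1.5386) x2=(-1.7773, 0.8044)
step 11: x0=(-0.1241, -1.5481) x1=(1.1711, 1.5310) x2=(-1.8057, 0.7995)
step 12: x0=(-0.1611, -1.5147) x1=(1.1855, 1.5234) x2=(-1.8341, 0.7942)
step 13: x0=(-0.1982, -1.4811) x1=(1.2001, 1.5157) x2=(-1.8626, 0.7887)
step 14: x0=(-0.2353, -1.4472) x1=(1.2147, 1.5079) x2=(-1.8911, 0.7830)
step 15: x0=(-0.2725, -1.4131) x1=(1.2294, 1.5001) x2=(-1.9197, 0.7770)
step 16: x0=(-0.3097, -1.3787) x1=(1.2442, 1.4921) x2=(-1.9483, 0.7707)
step 17: x0=(-0.3469, -1.3440) x1=(1.2591, 1.4840) x2=(-1.9769, 0.7641)
step 18: x0=(-0.3843, -1.3091) x1=(1.2740, 1.4759) x2=(-2.0056, 0.7572)
step 19: x0=(-0.4216, -1.2740) x1=(1.2889, 1.4677) x2=(-2.0342, 0.7501)
step 20: x0=(-0.4591, -1.2385) x1=(1.3040, 1.4594) x2=(-2.0628, 0.7427)
step 21: x0=(-0.4966, -1.2028) x1=(1.3190, 1.4510) x2=(-2.0913, 0.7349)
step 22: x0=(-0.5341, -1.1668) x1=(1.3341, 1.4425) x2=(-2.1199, 0.7269)
step 23: x0=(-0.5717, -1.1306) x1=(1.3492, 1.4339) x2=(-2.1483, 0.7186)
step 24: x0=(-0.6094, -1.0940) x1=(1.3644, 1.4252) x2=(-2.1767, 0.7100)
step 25: x0=(-0.6472, -1.0572) x1=(1.3795, 1.4164) x2=(-2.2051, 0.7011)
step 26: x0=(-0.6850, -1.0201) x1=(1.3947, 1.4076) x2=(-2.2333, 0.6918)
step 27: x0=(-0.7229, -0.9827) x1=(1.4099, 1.3986) x2=(-2.2614, 0.6822)
step 28: x0=(-0.7610, -0.9450) x1=(1.4251, 1.3896) x2=(-2.2894, 0.6723)
step 29: x0=(-0.7991, -0.9071) x1=(1.4404, 1.3805) x2=(-2.3172, 0.6620)
step 30: x0=(-0.8373, -0.8688) x1=(1.4556, 1.3713) x2=(-2.3448, 0.6514)
step 31: x0=(-0.8756, -0.8302) x1=(1.4708, 1.3621) x2=(-2.3723, 0.6405)
step 32: x0=(-0.9141, -0.7913) x1=(1.4860, 1.3527) x2=(-2.3995, 0.6291)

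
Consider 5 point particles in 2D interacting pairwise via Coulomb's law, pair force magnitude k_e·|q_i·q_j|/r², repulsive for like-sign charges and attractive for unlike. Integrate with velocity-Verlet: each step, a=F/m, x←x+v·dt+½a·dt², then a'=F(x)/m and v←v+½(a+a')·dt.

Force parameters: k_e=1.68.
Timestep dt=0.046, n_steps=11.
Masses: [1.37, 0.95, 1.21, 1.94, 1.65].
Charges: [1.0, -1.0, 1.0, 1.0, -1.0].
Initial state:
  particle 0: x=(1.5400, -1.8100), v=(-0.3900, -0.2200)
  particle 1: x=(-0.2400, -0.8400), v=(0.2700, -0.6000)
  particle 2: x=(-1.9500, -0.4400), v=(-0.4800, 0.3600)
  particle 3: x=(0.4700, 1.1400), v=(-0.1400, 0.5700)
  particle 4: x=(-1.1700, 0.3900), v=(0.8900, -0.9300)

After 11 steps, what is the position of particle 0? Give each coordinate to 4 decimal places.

step 0: x0=(1.5400, -1.8100) x1=(-0.2400, -0.8400) x2=(-1.9500, -0.4400) x3=(0.4700, 1.1400) x4=(-1.1700, 0.3900)
step 1: x0=(1.5218, -1.8201) x1=(-0.2272, -0.8679) x2=(-1.9711, -0.4228) x3=(0.4633, 1.1661) x4=(-1.1295, 0.3471)
step 2: x0=(1.5032, -1.8300) x1=(-0.2134, -0.8965) x2=(-1.9901, -0.4044) x3=(0.4561, 1.1918) x4=(-1.0901, 0.3039)
step 3: x0=(1.4840, -1.8397) x1=(-0.1985, -0.9259) x2=(-2.0070, -0.3849) x3=(0.4484, 1.2171) x4=(-1.0518, 0.2608)
step 4: x0=(1.4643, -1.8493) x1=(-0.1826, -0.9563) x2=(-2.0218, -0.3646) x3=(0.4402, 1.2421) x4=(-1.0147, 0.2178)
step 5: x0=(1.4439, -1.8587) x1=(-0.1654, -0.9876) x2=(-2.0344, -0.3435) x3=(0.4315, 1.2667) x4=(-0.9789, 0.1752)
step 6: x0=(1.4229, -1.8678) x1=(-0.1469, -1.0199) x2=(-2.0449, -0.3218) x3=(0.4225, 1.2908) x4=(-0.9444, 0.1330)
step 7: x0=(1.4013, -1.8767) x1=(-0.1270, -1.0535) x2=(-2.0532, -0.2997) x3=(0.4130, 1.3146) x4=(-0.9112, 0.0914)
step 8: x0=(1.3789, -1.8852) x1=(-0.1056, -1.0883) x2=(-2.0595, -0.2773) x3=(0.4033, 1.3379) x4=(-0.8794, 0.0505)
step 9: x0=(1.3557, -1.8935) x1=(-0.0825, -1.1244) x2=(-2.0637, -0.2547) x3=(0.3931, 1.3609) x4=(-0.8490, 0.0106)
step 10: x0=(1.3316, -1.9013) x1=(-0.0577, -1.1620) x2=(-2.0660, -0.2321) x3=(0.3827, 1.3834) x4=(-0.8199, -0.0285)
step 11: x0=(1.3066, -1.9088) x1=(-0.0311, -1.2010) x2=(-2.0664, -0.2095) x3=(0.3721, 1.4055) x4=(-0.7923, -0.0665)

(1.3066, -1.9088)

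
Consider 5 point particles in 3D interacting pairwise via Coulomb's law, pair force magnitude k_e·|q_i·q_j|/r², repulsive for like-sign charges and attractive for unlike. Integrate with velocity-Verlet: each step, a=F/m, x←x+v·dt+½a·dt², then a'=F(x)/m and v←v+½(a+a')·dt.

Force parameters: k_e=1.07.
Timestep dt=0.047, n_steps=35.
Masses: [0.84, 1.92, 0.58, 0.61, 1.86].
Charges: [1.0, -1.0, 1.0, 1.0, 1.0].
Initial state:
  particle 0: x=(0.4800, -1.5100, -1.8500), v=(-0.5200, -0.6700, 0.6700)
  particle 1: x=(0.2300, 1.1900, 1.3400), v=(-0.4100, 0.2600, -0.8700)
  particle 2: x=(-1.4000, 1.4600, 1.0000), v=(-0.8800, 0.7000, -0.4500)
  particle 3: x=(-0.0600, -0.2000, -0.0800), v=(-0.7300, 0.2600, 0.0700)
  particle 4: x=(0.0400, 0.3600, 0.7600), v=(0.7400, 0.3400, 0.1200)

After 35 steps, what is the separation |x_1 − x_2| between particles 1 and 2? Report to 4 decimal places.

3.4241

step 0: x0=(0.4800, -1.5100, -1.8500) x1=(0.2300, 1.1900, 1.3400) x2=(-1.4000, 1.4600, 1.0000) x3=(-0.0600, -0.2000, -0.0800) x4=(0.0400, 0.3600, 0.7600)
step 1: x0=(0.4557, -1.5417, -1.8188) x1=(0.2104, 1.2017, 1.2986) x2=(-1.4414, 1.4935, 0.9793) x3=(-0.0943, -0.1885, -0.0778) x4=(0.0751, 0.3767, 0.7665)
step 2: x0=(0.4315, -1.5739, -1.7882) x1=(0.1902, 1.2121, 1.2562) x2=(-1.4828, 1.5280, 0.9594) x3=(-0.1289, -0.1783, -0.0776) x4=(0.1108, 0.3950, 0.7748)
step 3: x0=(0.4076, -1.6066, -1.7582) x1=(0.1694, 1.2211, 1.2127) x2=(-1.5242, 1.5635, 0.9403) x3=(-0.1639, -0.1694, -0.0793) x4=(0.1472, 0.4151, 0.7847)
step 4: x0=(0.3839, -1.6397, -1.7288) x1=(0.1481, 1.2287, 1.1683) x2=(-1.5657, 1.5999, 0.9218) x3=(-0.1995, -0.1614, -0.0825) x4=(0.1841, 0.4369, 0.7963)
step 5: x0=(0.3604, -1.6733, -1.6998) x1=(0.1265, 1.2345, 1.1228) x2=(-1.6071, 1.6372, 0.9040) x3=(-0.2358, -0.1542, -0.0872) x4=(0.2216, 0.4607, 0.8094)
step 6: x0=(0.3371, -1.7075, -1.6715) x1=(0.1046, 1.2386, 1.0763) x2=(-1.6484, 1.6753, 0.8868) x3=(-0.2727, -0.1477, -0.0930) x4=(0.2594, 0.4866, 0.8240)
step 7: x0=(0.3140, -1.7421, -1.6436) x1=(0.0826, 1.2406, 1.0289) x2=(-1.6897, 1.7142, 0.8701) x3=(-0.3104, -0.1416, -0.0998) x4=(0.2975, 0.5146, 0.8399)
step 8: x0=(0.2910, -1.7772, -1.6162) x1=(0.0608, 1.2405, 0.9807) x2=(-1.7309, 1.7537, 0.8538) x3=(-0.3487, -0.1357, -0.1072) x4=(0.3355, 0.5449, 0.8569)
step 9: x0=(0.2683, -1.8128, -1.5893) x1=(0.0394, 1.2382, 0.9319) x2=(-1.7720, 1.7939, 0.8379) x3=(-0.3877, -0.1299, -0.1152) x4=(0.3732, 0.5776, 0.8748)
step 10: x0=(0.2457, -1.8489, -1.5628) x1=(0.0185, 1.2337, 0.8826) x2=(-1.8131, 1.8347, 0.8224) x3=(-0.4273, -0.1239, -0.1235) x4=(0.4104, 0.6126, 0.8934)
step 11: x0=(0.2233, -1.8855, -1.5368) x1=(-0.0016, 1.2269, 0.8331) x2=(-1.8540, 1.8760, 0.8073) x3=(-0.4673, -0.1178, -0.1320) x4=(0.4468, 0.6498, 0.9125)
step 12: x0=(0.2011, -1.9226, -1.5111) x1=(-0.0206, 1.2181, 0.7835) x2=(-1.8949, 1.9179, 0.7924) x3=(-0.5079, -0.1113, -0.1405) x4=(0.4823, 0.6891, 0.9317)
step 13: x0=(0.1790, -1.9601, -1.4859) x1=(-0.0386, 1.2074, 0.7340) x2=(-1.9357, 1.9603, 0.7778) x3=(-0.5487, -0.1043, -0.1491) x4=(0.5167, 0.7302, 0.9508)
step 14: x0=(0.1571, -1.9981, -1.4609) x1=(-0.0555, 1.1951, 0.6849) x2=(-1.9764, 2.0031, 0.7634) x3=(-0.5898, -0.0968, -0.1575) x4=(0.5499, 0.7729, 0.9696)
step 15: x0=(0.1354, -2.0366, -1.4364) x1=(-0.0713, 1.1814, 0.6362) x2=(-2.0172, 2.0463, 0.7492) x3=(-0.6311, -0.0885, -0.1657) x4=(0.5819, 0.8169, 0.9880)
step 16: x0=(0.1138, -2.0756, -1.4121) x1=(-0.0860, 1.1666, 0.5881) x2=(-2.0578, 2.0900, 0.7351) x3=(-0.6725, -0.0795, -0.1736) x4=(0.6128, 0.8618, 1.0059)
step 17: x0=(0.0924, -2.1149, -1.3881) x1=(-0.0999, 1.1508, 0.5404) x2=(-2.0985, 2.1340, 0.7212) x3=(-0.7139, -0.0696, -0.1813) x4=(0.6428, 0.9075, 1.0233)
step 18: x0=(0.0711, -2.1547, -1.3644) x1=(-0.1130, 1.1343, 0.4932) x2=(-2.1392, 2.1785, 0.7074) x3=(-0.7552, -0.0587, -0.1885) x4=(0.6718, 0.9538, 1.0401)
step 19: x0=(0.0500, -2.1949, -1.3410) x1=(-0.1255, 1.1172, 0.4465) x2=(-2.1799, 2.2232, 0.6938) x3=(-0.7962, -0.0468, -0.1954) x4=(0.7001, 1.0004, 1.0563)
step 20: x0=(0.0290, -2.2355, -1.3178) x1=(-0.1375, 1.0995, 0.4003) x2=(-2.2207, 2.2684, 0.6802) x3=(-0.8370, -0.0339, -0.2019) x4=(0.7277, 1.0473, 1.0721)
step 21: x0=(0.0082, -2.2765, -1.2948) x1=(-0.1491, 1.0813, 0.3544) x2=(-2.2615, 2.3139, 0.6667) x3=(-0.8774, -0.0198, -0.2080) x4=(0.7548, 1.0944, 1.0874)
step 22: x0=(-0.0125, -2.3178, -1.2720) x1=(-0.1605, 1.0628, 0.3088) x2=(-2.3024, 2.3597, 0.6533) x3=(-0.9172, -0.0045, -0.2136) x4=(0.7815, 1.1416, 1.1023)
step 23: x0=(-0.0331, -2.3595, -1.2494) x1=(-0.1718, 1.0438, 0.2635) x2=(-2.3433, 2.4058, 0.6399) x3=(-0.9564, 0.0120, -0.2188) x4=(0.8078, 1.1888, 1.1169)
step 24: x0=(-0.0535, -2.4015, -1.2269) x1=(-0.1831, 1.0244, 0.2184) x2=(-2.3844, 2.4522, 0.6266) x3=(-0.9948, 0.0298, -0.2235) x4=(0.8337, 1.2361, 1.1311)
step 25: x0=(-0.0739, -2.4439, -1.2047) x1=(-0.1944, 1.0047, 0.1736) x2=(-2.4256, 2.4990, 0.6133) x3=(-1.0323, 0.0489, -0.2278) x4=(0.8595, 1.2834, 1.1450)
step 26: x0=(-0.0941, -2.4865, -1.1825) x1=(-0.2059, 0.9846, 0.1289) x2=(-2.4669, 2.5460, 0.6001) x3=(-1.0689, 0.0694, -0.2317) x4=(0.8850, 1.3307, 1.1587)
step 27: x0=(-0.1142, -2.5295, -1.1605) x1=(-0.2176, 0.9641, 0.0844) x2=(-2.5083, 2.5934, 0.5869) x3=(-1.1042, 0.0912, -0.2353) x4=(0.9104, 1.3780, 1.1722)
step 28: x0=(-0.1341, -2.5727, -1.1386) x1=(-0.2297, 0.9432, 0.0399) x2=(-2.5499, 2.6410, 0.5737) x3=(-1.1382, 0.1145, -0.2385) x4=(0.9357, 1.4252, 1.1854)
step 29: x0=(-0.1540, -2.6161, -1.1168) x1=(-0.2421, 0.9219, -0.0044) x2=(-2.5917, 2.6890, 0.5606) x3=(-1.1708, 0.1391, -0.2414) x4=(0.9609, 1.4724, 1.1985)
step 30: x0=(-0.1738, -2.6599, -1.0951) x1=(-0.2549, 0.9003, -0.0486) x2=(-2.6335, 2.7372, 0.5474) x3=(-1.2018, 0.1652, -0.2440) x4=(0.9860, 1.5195, 1.2114)
step 31: x0=(-0.1935, -2.7038, -1.0736) x1=(-0.2683, 0.8782, -0.0927) x2=(-2.6756, 2.7858, 0.5343) x3=(-1.2309, 0.1926, -0.2464) x4=(1.0111, 1.5667, 1.2242)
step 32: x0=(-0.2131, -2.7479, -1.0521) x1=(-0.2823, 0.8557, -0.1367) x2=(-2.7178, 2.8346, 0.5212) x3=(-1.2581, 0.2214, -0.2487) x4=(1.0361, 1.6137, 1.2369)
step 33: x0=(-0.2327, -2.7923, -1.0307) x1=(-0.2969, 0.8329, -0.1805) x2=(-2.7602, 2.8837, 0.5080) x3=(-1.2832, 0.2516, -0.2509) x4=(1.0612, 1.6608, 1.2495)
step 34: x0=(-0.2521, -2.8368, -1.0093) x1=(-0.3122, 0.8096, -0.2243) x2=(-2.8028, 2.9331, 0.4949) x3=(-1.3060, 0.2831, -0.2531) x4=(1.0863, 1.7078, 1.2620)
step 35: x0=(-0.2715, -2.8816, -0.9881) x1=(-0.3283, 0.7860, -0.2679) x2=(-2.8456, 2.9827, 0.4818) x3=(-1.3263, 0.3158, -0.2555) x4=(1.1113, 1.7548, 1.2744)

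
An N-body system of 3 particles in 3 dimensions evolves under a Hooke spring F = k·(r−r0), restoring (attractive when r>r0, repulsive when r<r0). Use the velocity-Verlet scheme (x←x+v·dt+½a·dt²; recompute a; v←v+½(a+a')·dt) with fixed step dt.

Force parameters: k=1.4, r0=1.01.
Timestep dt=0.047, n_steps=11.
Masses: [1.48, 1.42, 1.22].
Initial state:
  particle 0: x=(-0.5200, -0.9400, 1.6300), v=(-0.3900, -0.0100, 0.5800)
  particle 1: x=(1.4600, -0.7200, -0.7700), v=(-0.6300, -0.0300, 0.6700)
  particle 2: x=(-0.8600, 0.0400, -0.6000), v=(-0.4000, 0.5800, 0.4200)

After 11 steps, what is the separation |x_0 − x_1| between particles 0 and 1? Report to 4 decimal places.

step 0: x0=(-0.5200, -0.9400, 1.6300) x1=(1.4600, -0.7200, -0.7700) x2=(-0.8600, 0.0400, -0.6000)
step 1: x0=(-0.5371, -0.9397, 1.6542) x1=(1.4274, -0.7211, -0.7366) x2=(-0.8768, 0.0660, -0.5787)
step 2: x0=(-0.5519, -0.9379, 1.6723) x1=(1.3891, -0.7215, -0.6996) x2=(-0.8897, 0.0892, -0.5543)
step 3: x0=(-0.5644, -0.9345, 1.6842) x1=(1.3450, -0.7212, -0.6588) x2=(-0.8987, 0.1098, -0.5268)
step 4: x0=(-0.5747, -0.9295, 1.6902) x1=(1.2953, -0.7201, -0.6145) x2=(-0.9039, 0.1276, -0.4962)
step 5: x0=(-0.5827, -0.9229, 1.6903) x1=(1.2401, -0.7183, -0.5668) x2=(-0.9055, 0.1425, -0.4624)
step 6: x0=(-0.5887, -0.9147, 1.6848) x1=(1.1797, -0.7158, -0.5157) x2=(-0.9035, 0.1547, -0.4257)
step 7: x0=(-0.5927, -0.9050, 1.6737) x1=(1.1144, -0.7124, -0.4614) x2=(-0.8981, 0.1640, -0.3860)
step 8: x0=(-0.5947, -0.8937, 1.6573) x1=(1.0443, -0.7083, -0.4041) x2=(-0.8895, 0.1707, -0.3434)
step 9: x0=(-0.5951, -0.8810, 1.6360) x1=(0.9699, -0.7035, -0.3439) x2=(-0.8779, 0.1746, -0.2981)
step 10: x0=(-0.5937, -0.8669, 1.6100) x1=(0.8913, -0.6979, -0.2811) x2=(-0.8636, 0.1760, -0.2501)
step 11: x0=(-0.5909, -0.8513, 1.5796) x1=(0.8090, -0.6916, -0.2159) x2=(-0.8468, 0.1749, -0.1997)

2.2823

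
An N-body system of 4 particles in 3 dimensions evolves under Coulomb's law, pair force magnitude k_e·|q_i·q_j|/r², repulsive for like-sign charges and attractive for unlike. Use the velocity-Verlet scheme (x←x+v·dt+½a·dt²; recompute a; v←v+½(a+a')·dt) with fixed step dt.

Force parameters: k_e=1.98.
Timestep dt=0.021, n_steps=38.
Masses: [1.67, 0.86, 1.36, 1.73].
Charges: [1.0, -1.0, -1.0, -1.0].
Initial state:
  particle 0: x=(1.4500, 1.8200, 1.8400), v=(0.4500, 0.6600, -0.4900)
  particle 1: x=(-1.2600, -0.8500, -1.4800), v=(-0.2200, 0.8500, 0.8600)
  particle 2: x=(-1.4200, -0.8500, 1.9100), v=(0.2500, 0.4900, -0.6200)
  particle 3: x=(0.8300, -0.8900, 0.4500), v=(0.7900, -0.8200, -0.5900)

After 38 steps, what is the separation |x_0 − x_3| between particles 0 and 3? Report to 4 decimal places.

step 0: x0=(1.4500, 1.8200, 1.8400) x1=(-1.2600, -0.8500, -1.4800) x2=(-1.4200, -0.8500, 1.9100) x3=(0.8300, -0.8900, 0.4500)
step 1: x0=(1.4594, 1.8338, 1.8297) x1=(-1.2647, -0.8321, -1.4620) x2=(-1.4148, -0.8397, 1.8970) x3=(0.8466, -0.9072, 0.4376)
step 2: x0=(1.4688, 1.8476, 1.8193) x1=(-1.2694, -0.8143, -1.4442) x2=(-1.4096, -0.8294, 1.8842) x3=(0.8634, -0.9244, 0.4253)
step 3: x0=(1.4781, 1.8612, 1.8090) x1=(-1.2742, -0.7963, -1.4265) x2=(-1.4045, -0.8190, 1.8714) x3=(0.8803, -0.9415, 0.4130)
step 4: x0=(1.4874, 1.8748, 1.7985) x1=(-1.2790, -0.7784, -1.4089) x2=(-1.3994, -0.8086, 1.8588) x3=(0.8973, -0.9586, 0.4007)
step 5: x0=(1.4967, 1.8883, 1.7881) x1=(-1.2840, -0.7604, -1.3915) x2=(-1.3943, -0.7982, 1.8462) x3=(0.9144, -0.9756, 0.3884)
step 6: x0=(1.5059, 1.9017, 1.7776) x1=(-1.2890, -0.7424, -1.3743) x2=(-1.3893, -0.7877, 1.8338) x3=(0.9316, -0.9926, 0.3761)
step 7: x0=(1.5150, 1.9151, 1.7671) x1=(-1.2940, -0.7244, -1.3572) x2=(-1.3844, -0.7772, 1.8214) x3=(0.9489, -1.0096, 0.3639)
step 8: x0=(1.5241, 1.9283, 1.7565) x1=(-1.2992, -0.7063, -1.3403) x2=(-1.3795, -0.7667, 1.8092) x3=(0.9664, -1.0265, 0.3517)
step 9: x0=(1.5332, 1.9415, 1.7460) x1=(-1.3044, -0.6882, -1.3235) x2=(-1.3746, -0.7561, 1.7971) x3=(0.9839, -1.0435, 0.3395)
step 10: x0=(1.5422, 1.9546, 1.7353) x1=(-1.3097, -0.6700, -1.3068) x2=(-1.3698, -0.7455, 1.7851) x3=(1.0016, -1.0604, 0.3274)
step 11: x0=(1.5512, 1.9677, 1.7247) x1=(-1.3151, -0.6518, -1.2904) x2=(-1.3650, -0.7349, 1.7732) x3=(1.0194, -1.0772, 0.3152)
step 12: x0=(1.5601, 1.9807, 1.7140) x1=(-1.3205, -0.6336, -1.2740) x2=(-1.3602, -0.7242, 1.7614) x3=(1.0373, -1.0941, 0.3031)
step 13: x0=(1.5690, 1.9935, 1.7033) x1=(-1.3260, -0.6153, -1.2578) x2=(-1.3555, -0.7135, 1.7497) x3=(1.0553, -1.1109, 0.2910)
step 14: x0=(1.5778, 2.0064, 1.6925) x1=(-1.3316, -0.5970, -1.2418) x2=(-1.3508, -0.7028, 1.7381) x3=(1.0734, -1.1277, 0.2789)
step 15: x0=(1.5866, 2.0191, 1.6818) x1=(-1.3373, -0.5786, -1.2259) x2=(-1.3462, -0.6920, 1.7267) x3=(1.0916, -1.1445, 0.2669)
step 16: x0=(1.5954, 2.0318, 1.6710) x1=(-1.3430, -0.5602, -1.2102) x2=(-1.3416, -0.6812, 1.7153) x3=(1.1100, -1.1613, 0.2548)
step 17: x0=(1.6041, 2.0444, 1.6601) x1=(-1.3489, -0.5417, -1.1946) x2=(-1.3370, -0.6703, 1.7041) x3=(1.1284, -1.1781, 0.2428)
step 18: x0=(1.6128, 2.0569, 1.6493) x1=(-1.3547, -0.5232, -1.1792) x2=(-1.3325, -0.6594, 1.6930) x3=(1.1470, -1.1948, 0.2308)
step 19: x0=(1.6214, 2.0694, 1.6384) x1=(-1.3607, -0.5046, -1.1639) x2=(-1.3280, -0.6485, 1.6819) x3=(1.1656, -1.2115, 0.2188)
step 20: x0=(1.6300, 2.0818, 1.6274) x1=(-1.3667, -0.4859, -1.1488) x2=(-1.3236, -0.6375, 1.6711) x3=(1.1843, -1.2283, 0.2068)
step 21: x0=(1.6385, 2.0941, 1.6165) x1=(-1.3729, -0.4672, -1.1338) x2=(-1.3191, -0.6265, 1.6603) x3=(1.2032, -1.2450, 0.1948)
step 22: x0=(1.6470, 2.1063, 1.6055) x1=(-1.3790, -0.4484, -1.1190) x2=(-1.3147, -0.6155, 1.6496) x3=(1.2222, -1.2617, 0.1828)
step 23: x0=(1.6555, 2.1185, 1.5945) x1=(-1.3853, -0.4296, -1.1044) x2=(-1.3104, -0.6044, 1.6391) x3=(1.2412, -1.2784, 0.1709)
step 24: x0=(1.6639, 2.1306, 1.5835) x1=(-1.3916, -0.4107, -1.0899) x2=(-1.3060, -0.5933, 1.6287) x3=(1.2604, -1.2951, 0.1589)
step 25: x0=(1.6723, 2.1427, 1.5724) x1=(-1.3980, -0.3918, -1.0755) x2=(-1.3017, -0.5821, 1.6184) x3=(1.2796, -1.3118, 0.1470)
step 26: x0=(1.6806, 2.1546, 1.5613) x1=(-1.4045, -0.3728, -1.0614) x2=(-1.2974, -0.5710, 1.6082) x3=(1.2989, -1.3285, 0.1351)
step 27: x0=(1.6889, 2.1665, 1.5502) x1=(-1.4110, -0.3537, -1.0473) x2=(-1.2931, -0.5597, 1.5981) x3=(1.3184, -1.3452, 0.1231)
step 28: x0=(1.6971, 2.1784, 1.5391) x1=(-1.4176, -0.3345, -1.0334) x2=(-1.2889, -0.5485, 1.5882) x3=(1.3379, -1.3618, 0.1112)
step 29: x0=(1.7054, 2.1902, 1.5279) x1=(-1.4243, -0.3153, -1.0197) x2=(-1.2847, -0.5372, 1.5784) x3=(1.3575, -1.3785, 0.0993)
step 30: x0=(1.7135, 2.2019, 1.5167) x1=(-1.4310, -0.2960, -1.0062) x2=(-1.2805, -0.5258, 1.5687) x3=(1.3772, -1.3952, 0.0874)
step 31: x0=(1.7216, 2.2135, 1.5055) x1=(-1.4378, -0.2766, -0.9928) x2=(-1.2763, -0.5145, 1.5591) x3=(1.3970, -1.4119, 0.0755)
step 32: x0=(1.7297, 2.2251, 1.4943) x1=(-1.4447, -0.2572, -0.9796) x2=(-1.2721, -0.5031, 1.5497) x3=(1.4169, -1.4286, 0.0636)
step 33: x0=(1.7377, 2.2366, 1.4830) x1=(-1.4516, -0.2377, -0.9665) x2=(-1.2680, -0.4916, 1.5403) x3=(1.4369, -1.4452, 0.0517)
step 34: x0=(1.7457, 2.2480, 1.4718) x1=(-1.4586, -0.2181, -0.9536) x2=(-1.2639, -0.4802, 1.5311) x3=(1.4569, -1.4619, 0.0399)
step 35: x0=(1.7537, 2.2594, 1.4605) x1=(-1.4656, -0.1984, -0.9408) x2=(-1.2597, -0.4687, 1.5221) x3=(1.4771, -1.4786, 0.0280)
step 36: x0=(1.7616, 2.2707, 1.4491) x1=(-1.4727, -0.1787, -0.9283) x2=(-1.2556, -0.4571, 1.5132) x3=(1.4973, -1.4953, 0.0161)
step 37: x0=(1.7695, 2.2820, 1.4378) x1=(-1.4799, -0.1589, -0.9158) x2=(-1.2515, -0.4456, 1.5044) x3=(1.5176, -1.5120, 0.0042)
step 38: x0=(1.7773, 2.2932, 1.4264) x1=(-1.4871, -0.1390, -0.9036) x2=(-1.2475, -0.4339, 1.4957) x3=(1.5379, -1.5287, -0.0076)

4.0890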